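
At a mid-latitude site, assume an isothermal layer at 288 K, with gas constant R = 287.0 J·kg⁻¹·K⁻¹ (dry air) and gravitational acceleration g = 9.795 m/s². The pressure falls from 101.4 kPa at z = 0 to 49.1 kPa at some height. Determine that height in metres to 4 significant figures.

z ≈ 6120 m

Scale height: H = RT/g = 287.0 × 288 / 9.795 = 8438.6 m.
Invert the barometric formula: z = H ln(P₀/P).
P₀/P = 101.4/49.1 = 2.0652; ln(2.0652) = 0.72523.
z = 8438.6 × 0.72523 = 6119.9 m.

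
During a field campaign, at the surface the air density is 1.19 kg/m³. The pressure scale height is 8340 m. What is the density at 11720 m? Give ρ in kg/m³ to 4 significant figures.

ρ ≈ 0.2919 kg/m³

In an isothermal atmosphere, density decays like pressure: ρ = ρ₀ exp(−z/H).
z/H = 11720/8340.0 = 1.4053; exp(−1.4053) = 0.24529.
ρ = 1.19 × 0.24529 = 0.29190 kg/m³.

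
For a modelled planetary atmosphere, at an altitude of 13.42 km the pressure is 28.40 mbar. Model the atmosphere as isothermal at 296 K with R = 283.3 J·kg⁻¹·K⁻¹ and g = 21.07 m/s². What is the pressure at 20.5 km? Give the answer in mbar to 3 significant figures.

P ≈ 4.79 mbar

Scale height: H = RT/g = 283.3 × 296 / 21.07 = 3979.9 m.
Between two levels, P₂ = P₁ exp(−Δz/H) with Δz = z₂ − z₁.
Δz = 20500 − 13420 = 7080.0 m; Δz/H = 7080.0/3979.9 = 1.7789.
P₂ = 28.40 × exp(−1.7789) = 28.40 × 0.16882 = 4.7945 mbar.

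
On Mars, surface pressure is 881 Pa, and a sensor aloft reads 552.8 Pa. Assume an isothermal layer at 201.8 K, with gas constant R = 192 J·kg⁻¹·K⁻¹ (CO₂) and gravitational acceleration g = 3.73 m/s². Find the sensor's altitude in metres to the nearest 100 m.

Scale height: H = RT/g = 192 × 201.8 / 3.73 = 10388 m.
Invert the barometric formula: z = H ln(P₀/P).
P₀/P = 881/552.8 = 1.5937; ln(1.5937) = 0.46606.
z = 10388 × 0.46606 = 4841.4 m.

z ≈ 4800 m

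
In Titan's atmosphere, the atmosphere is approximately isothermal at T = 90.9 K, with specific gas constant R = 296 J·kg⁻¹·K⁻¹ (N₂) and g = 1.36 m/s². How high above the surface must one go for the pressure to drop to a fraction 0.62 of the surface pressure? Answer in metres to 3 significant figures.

Scale height: H = RT/g = 296 × 90.9 / 1.36 = 19784 m.
Set P/P₀ = exp(−z/H) = 0.62, so z = −H ln(0.62).
−ln(0.62) = 0.47804; z = 19784 × 0.47804 = 9457.5 m.

z ≈ 9460 m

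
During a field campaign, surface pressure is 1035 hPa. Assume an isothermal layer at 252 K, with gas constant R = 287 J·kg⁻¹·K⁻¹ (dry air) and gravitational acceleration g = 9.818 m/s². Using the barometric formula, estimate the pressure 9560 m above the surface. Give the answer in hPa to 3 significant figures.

Scale height: H = RT/g = 287 × 252 / 9.818 = 7366.5 m.
Barometric formula: P = P₀ exp(−z/H).
z/H = 9560.0/7366.5 = 1.2978; exp(−1.2978) = 0.27313.
P = 1035 × 0.27313 = 282.69 hPa.

P ≈ 283 hPa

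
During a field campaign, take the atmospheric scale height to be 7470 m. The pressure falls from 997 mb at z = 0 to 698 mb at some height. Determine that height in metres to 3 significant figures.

z ≈ 2660 m

Invert the barometric formula: z = H ln(P₀/P).
P₀/P = 997/698 = 1.4284; ln(1.4284) = 0.35655.
z = 7470.0 × 0.35655 = 2663.4 m.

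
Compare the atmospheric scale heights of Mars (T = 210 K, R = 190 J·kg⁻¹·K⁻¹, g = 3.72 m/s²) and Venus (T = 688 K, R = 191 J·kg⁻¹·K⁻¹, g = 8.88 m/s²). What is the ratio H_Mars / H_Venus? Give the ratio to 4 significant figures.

H_Mars/H_Venus ≈ 0.7248

H = RT/g for each body.
H_Mars = 190 × 210 / 3.72 = 10726 m.
H_Venus = 191 × 688 / 8.88 = 14798 m.
H_Mars/H_Venus = 10726/14798 = 0.72483.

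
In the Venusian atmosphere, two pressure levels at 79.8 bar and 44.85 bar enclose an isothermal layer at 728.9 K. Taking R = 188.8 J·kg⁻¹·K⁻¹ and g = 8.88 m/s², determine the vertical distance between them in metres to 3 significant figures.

Hypsometric equation: Δz = (R T̄/g) ln(P₁/P₂).
R T̄/g = 188.8 × 728.9 / 8.88 = 15497 m.
ln(79.8/44.85) = ln(1.7793) = 0.57622.
Δz = 15497 × 0.57622 = 8929.7 m.

Δz ≈ 8930 m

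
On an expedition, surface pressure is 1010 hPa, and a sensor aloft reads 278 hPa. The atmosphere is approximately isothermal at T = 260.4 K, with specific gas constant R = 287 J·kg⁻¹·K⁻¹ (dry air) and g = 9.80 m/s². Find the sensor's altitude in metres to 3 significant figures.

z ≈ 9840 m

Scale height: H = RT/g = 287 × 260.4 / 9.80 = 7626.0 m.
Invert the barometric formula: z = H ln(P₀/P).
P₀/P = 1010/278 = 3.6331; ln(3.6331) = 1.2901.
z = 7626.0 × 1.2901 = 9838.3 m.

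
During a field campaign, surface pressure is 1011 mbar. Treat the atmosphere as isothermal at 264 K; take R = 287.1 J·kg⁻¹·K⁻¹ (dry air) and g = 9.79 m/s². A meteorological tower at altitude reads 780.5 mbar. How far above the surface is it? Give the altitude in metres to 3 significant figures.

z ≈ 2000 m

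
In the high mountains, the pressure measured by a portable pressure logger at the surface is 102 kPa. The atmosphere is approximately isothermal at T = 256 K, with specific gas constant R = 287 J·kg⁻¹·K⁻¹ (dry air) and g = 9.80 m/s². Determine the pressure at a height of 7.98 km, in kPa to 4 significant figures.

Scale height: H = RT/g = 287 × 256 / 9.80 = 7497.1 m.
Barometric formula: P = P₀ exp(−z/H).
z/H = 7980.0/7497.1 = 1.0644; exp(−1.0644) = 0.34493.
P = 102 × 0.34493 = 35.183 kPa.

P ≈ 35.18 kPa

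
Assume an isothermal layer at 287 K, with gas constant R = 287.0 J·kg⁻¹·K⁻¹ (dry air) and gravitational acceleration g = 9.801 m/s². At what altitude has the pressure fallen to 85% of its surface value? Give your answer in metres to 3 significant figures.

Scale height: H = RT/g = 287.0 × 287 / 9.801 = 8404.1 m.
Set P/P₀ = exp(−z/H) = 0.85, so z = −H ln(0.85).
−ln(0.85) = 0.16252; z = 8404.1 × 0.16252 = 1365.8 m.

z ≈ 1370 m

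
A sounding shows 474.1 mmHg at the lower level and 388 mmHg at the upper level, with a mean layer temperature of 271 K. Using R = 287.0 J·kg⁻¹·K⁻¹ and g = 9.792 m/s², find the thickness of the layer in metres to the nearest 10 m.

Δz ≈ 1590 m

Hypsometric equation: Δz = (R T̄/g) ln(P₁/P₂).
R T̄/g = 287.0 × 271 / 9.792 = 7942.9 m.
ln(474.1/388) = ln(1.2219) = 0.20041.
Δz = 7942.9 × 0.20041 = 1591.8 m.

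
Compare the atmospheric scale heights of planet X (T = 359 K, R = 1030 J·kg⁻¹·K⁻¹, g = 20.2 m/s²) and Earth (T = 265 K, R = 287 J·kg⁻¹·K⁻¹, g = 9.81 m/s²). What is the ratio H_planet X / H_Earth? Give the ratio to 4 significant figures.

H = RT/g for each body.
H_planet X = 1030 × 359 / 20.2 = 18305 m.
H_Earth = 287 × 265 / 9.81 = 7752.8 m.
H_planet X/H_Earth = 18305/7752.8 = 2.3611.

H_planet X/H_Earth ≈ 2.361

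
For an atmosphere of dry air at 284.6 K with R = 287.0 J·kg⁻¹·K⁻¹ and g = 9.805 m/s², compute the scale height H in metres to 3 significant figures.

The scale height of an isothermal atmosphere is H = RT/g.
H = 287.0 × 284.6 / 9.805 = 81680/9.805 = 8330.4 m.

H ≈ 8330 m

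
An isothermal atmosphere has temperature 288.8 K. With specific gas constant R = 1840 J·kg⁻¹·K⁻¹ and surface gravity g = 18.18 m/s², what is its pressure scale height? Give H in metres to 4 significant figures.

H ≈ 29230 m

The scale height of an isothermal atmosphere is H = RT/g.
H = 1840 × 288.8 / 18.18 = 531390/18.18 = 29229 m.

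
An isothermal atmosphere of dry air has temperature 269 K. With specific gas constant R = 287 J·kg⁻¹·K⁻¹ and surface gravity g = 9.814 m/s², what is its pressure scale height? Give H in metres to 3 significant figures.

H ≈ 7870 m

The scale height of an isothermal atmosphere is H = RT/g.
H = 287 × 269 / 9.814 = 77203/9.814 = 7866.6 m.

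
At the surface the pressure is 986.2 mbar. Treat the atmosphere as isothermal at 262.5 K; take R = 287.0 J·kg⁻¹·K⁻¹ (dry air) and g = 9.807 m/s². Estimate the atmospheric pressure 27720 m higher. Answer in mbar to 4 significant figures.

P ≈ 26.72 mbar

Scale height: H = RT/g = 287.0 × 262.5 / 9.807 = 7682.0 m.
Barometric formula: P = P₀ exp(−z/H).
z/H = 27720/7682.0 = 3.6084; exp(−3.6084) = 0.027095.
P = 986.2 × 0.027095 = 26.721 mbar.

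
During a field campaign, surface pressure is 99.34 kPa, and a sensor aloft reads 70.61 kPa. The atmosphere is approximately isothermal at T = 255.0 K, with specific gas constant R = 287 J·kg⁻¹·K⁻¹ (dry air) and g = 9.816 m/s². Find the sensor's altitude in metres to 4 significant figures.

z ≈ 2545 m

Scale height: H = RT/g = 287 × 255.0 / 9.816 = 7455.7 m.
Invert the barometric formula: z = H ln(P₀/P).
P₀/P = 99.34/70.61 = 1.4069; ln(1.4069) = 0.34139.
z = 7455.7 × 0.34139 = 2545.3 m.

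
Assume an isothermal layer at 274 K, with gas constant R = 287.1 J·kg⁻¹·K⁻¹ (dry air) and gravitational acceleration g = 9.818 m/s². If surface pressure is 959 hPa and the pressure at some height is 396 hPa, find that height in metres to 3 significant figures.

Scale height: H = RT/g = 287.1 × 274 / 9.818 = 8012.4 m.
Invert the barometric formula: z = H ln(P₀/P).
P₀/P = 959/396 = 2.4217; ln(2.4217) = 0.88447.
z = 8012.4 × 0.88447 = 7086.7 m.

z ≈ 7090 m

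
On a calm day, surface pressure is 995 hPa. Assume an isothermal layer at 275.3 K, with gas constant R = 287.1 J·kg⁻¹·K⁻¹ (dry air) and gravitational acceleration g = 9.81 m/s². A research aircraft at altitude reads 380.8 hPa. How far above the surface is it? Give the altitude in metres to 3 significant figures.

Scale height: H = RT/g = 287.1 × 275.3 / 9.81 = 8056.9 m.
Invert the barometric formula: z = H ln(P₀/P).
P₀/P = 995/380.8 = 2.6129; ln(2.6129) = 0.96046.
z = 8056.9 × 0.96046 = 7738.3 m.

z ≈ 7740 m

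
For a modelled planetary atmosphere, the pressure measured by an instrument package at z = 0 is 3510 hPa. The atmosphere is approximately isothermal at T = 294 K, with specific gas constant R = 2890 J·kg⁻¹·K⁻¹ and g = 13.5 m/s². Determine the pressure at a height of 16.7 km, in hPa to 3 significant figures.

P ≈ 2690 hPa

Scale height: H = RT/g = 2890 × 294 / 13.5 = 62938 m.
Barometric formula: P = P₀ exp(−z/H).
z/H = 16700/62938 = 0.26534; exp(−0.26534) = 0.76695.
P = 3510 × 0.76695 = 2692.0 hPa.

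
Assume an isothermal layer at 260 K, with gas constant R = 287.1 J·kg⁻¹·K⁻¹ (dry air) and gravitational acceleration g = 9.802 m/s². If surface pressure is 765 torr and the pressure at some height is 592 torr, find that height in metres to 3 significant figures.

z ≈ 1950 m

Scale height: H = RT/g = 287.1 × 260 / 9.802 = 7615.4 m.
Invert the barometric formula: z = H ln(P₀/P).
P₀/P = 765/592 = 1.2922; ln(1.2922) = 0.25635.
z = 7615.4 × 0.25635 = 1952.2 m.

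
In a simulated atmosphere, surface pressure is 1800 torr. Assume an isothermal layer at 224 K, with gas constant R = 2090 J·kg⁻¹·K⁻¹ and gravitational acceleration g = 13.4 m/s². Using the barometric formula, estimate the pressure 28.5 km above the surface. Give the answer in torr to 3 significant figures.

P ≈ 796 torr

Scale height: H = RT/g = 2090 × 224 / 13.4 = 34937 m.
Barometric formula: P = P₀ exp(−z/H).
z/H = 28500/34937 = 0.81575; exp(−0.81575) = 0.44231.
P = 1800 × 0.44231 = 796.16 torr.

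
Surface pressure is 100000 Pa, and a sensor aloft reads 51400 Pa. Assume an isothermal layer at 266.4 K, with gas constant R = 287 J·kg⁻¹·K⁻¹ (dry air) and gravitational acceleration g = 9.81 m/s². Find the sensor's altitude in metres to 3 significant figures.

z ≈ 5190 m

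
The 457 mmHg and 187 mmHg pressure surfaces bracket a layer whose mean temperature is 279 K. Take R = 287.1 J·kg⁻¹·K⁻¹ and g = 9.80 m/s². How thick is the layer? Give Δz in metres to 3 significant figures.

Δz ≈ 7300 m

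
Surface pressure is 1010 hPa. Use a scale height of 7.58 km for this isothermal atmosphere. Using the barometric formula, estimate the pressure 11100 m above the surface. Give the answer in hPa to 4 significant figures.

P ≈ 233.5 hPa

Barometric formula: P = P₀ exp(−z/H).
z/H = 11100/7580.0 = 1.4644; exp(−1.4644) = 0.23122.
P = 1010 × 0.23122 = 233.53 hPa.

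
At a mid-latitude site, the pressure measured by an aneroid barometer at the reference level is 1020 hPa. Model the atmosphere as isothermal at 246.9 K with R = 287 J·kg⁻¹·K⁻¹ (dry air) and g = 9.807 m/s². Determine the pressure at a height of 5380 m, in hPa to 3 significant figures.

P ≈ 484 hPa

Scale height: H = RT/g = 287 × 246.9 / 9.807 = 7225.5 m.
Barometric formula: P = P₀ exp(−z/H).
z/H = 5380.0/7225.5 = 0.74459; exp(−0.74459) = 0.47493.
P = 1020 × 0.47493 = 484.43 hPa.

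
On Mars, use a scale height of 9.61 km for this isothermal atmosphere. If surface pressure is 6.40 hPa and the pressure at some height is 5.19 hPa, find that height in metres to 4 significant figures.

Invert the barometric formula: z = H ln(P₀/P).
P₀/P = 6.40/5.19 = 1.2331; ln(1.2331) = 0.20953.
z = 9610.0 × 0.20953 = 2013.6 m.

z ≈ 2014 m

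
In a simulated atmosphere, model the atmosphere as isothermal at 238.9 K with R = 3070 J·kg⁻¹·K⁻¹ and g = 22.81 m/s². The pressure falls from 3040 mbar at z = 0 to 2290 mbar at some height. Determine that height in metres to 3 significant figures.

z ≈ 9110 m

Scale height: H = RT/g = 3070 × 238.9 / 22.81 = 32154 m.
Invert the barometric formula: z = H ln(P₀/P).
P₀/P = 3040/2290 = 1.3275; ln(1.3275) = 0.28330.
z = 32154 × 0.28330 = 9109.2 m.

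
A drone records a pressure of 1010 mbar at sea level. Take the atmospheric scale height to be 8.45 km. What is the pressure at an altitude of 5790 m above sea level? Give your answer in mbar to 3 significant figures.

P ≈ 509 mbar

Barometric formula: P = P₀ exp(−z/H).
z/H = 5790.0/8450.0 = 0.68521; exp(−0.68521) = 0.50398.
P = 1010 × 0.50398 = 509.02 mbar.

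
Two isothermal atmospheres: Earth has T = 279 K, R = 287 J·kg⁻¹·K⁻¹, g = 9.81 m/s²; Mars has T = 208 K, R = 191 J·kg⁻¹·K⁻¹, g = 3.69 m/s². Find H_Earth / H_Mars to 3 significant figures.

H = RT/g for each body.
H_Earth = 287 × 279 / 9.81 = 8162.4 m.
H_Mars = 191 × 208 / 3.69 = 10766 m.
H_Earth/H_Mars = 8162.4/10766 = 0.75816.

H_Earth/H_Mars ≈ 0.758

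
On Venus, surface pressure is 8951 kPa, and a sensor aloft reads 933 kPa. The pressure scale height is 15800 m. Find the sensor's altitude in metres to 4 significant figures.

z ≈ 35730 m

Invert the barometric formula: z = H ln(P₀/P).
P₀/P = 8951/933 = 9.5938; ln(9.5938) = 2.2611.
z = 15800 × 2.2611 = 35725 m.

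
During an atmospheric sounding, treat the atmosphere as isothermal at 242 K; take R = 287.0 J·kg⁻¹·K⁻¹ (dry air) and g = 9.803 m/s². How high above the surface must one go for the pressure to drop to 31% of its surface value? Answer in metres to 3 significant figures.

Scale height: H = RT/g = 287.0 × 242 / 9.803 = 7085.0 m.
Set P/P₀ = exp(−z/H) = 0.31, so z = −H ln(0.31).
−ln(0.31) = 1.1712; z = 7085.0 × 1.1712 = 8298.0 m.

z ≈ 8300 m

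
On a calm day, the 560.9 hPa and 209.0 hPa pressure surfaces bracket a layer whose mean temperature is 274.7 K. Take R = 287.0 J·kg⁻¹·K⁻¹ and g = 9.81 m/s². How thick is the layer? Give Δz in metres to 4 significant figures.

Hypsometric equation: Δz = (R T̄/g) ln(P₁/P₂).
R T̄/g = 287.0 × 274.7 / 9.81 = 8036.6 m.
ln(560.9/209.0) = ln(2.6837) = 0.98720.
Δz = 8036.6 × 0.98720 = 7933.7 m.

Δz ≈ 7934 m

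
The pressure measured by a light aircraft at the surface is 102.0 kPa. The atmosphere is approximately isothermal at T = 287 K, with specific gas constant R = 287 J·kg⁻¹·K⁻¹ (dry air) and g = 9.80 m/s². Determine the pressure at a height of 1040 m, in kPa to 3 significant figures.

Scale height: H = RT/g = 287 × 287 / 9.80 = 8405.0 m.
Barometric formula: P = P₀ exp(−z/H).
z/H = 1040.0/8405.0 = 0.12374; exp(−0.12374) = 0.88361.
P = 102.0 × 0.88361 = 90.128 kPa.

P ≈ 90.1 kPa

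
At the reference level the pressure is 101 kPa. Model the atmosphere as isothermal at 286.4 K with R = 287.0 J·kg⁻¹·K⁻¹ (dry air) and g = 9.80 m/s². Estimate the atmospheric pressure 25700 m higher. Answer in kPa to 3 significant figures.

Scale height: H = RT/g = 287.0 × 286.4 / 9.80 = 8387.4 m.
Barometric formula: P = P₀ exp(−z/H).
z/H = 25700/8387.4 = 3.0641; exp(−3.0641) = 0.046696.
P = 101 × 0.046696 = 4.7163 kPa.

P ≈ 4.72 kPa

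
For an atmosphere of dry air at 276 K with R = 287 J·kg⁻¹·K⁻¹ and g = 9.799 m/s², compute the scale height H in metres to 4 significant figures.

The scale height of an isothermal atmosphere is H = RT/g.
H = 287 × 276 / 9.799 = 79212/9.799 = 8083.7 m.

H ≈ 8084 m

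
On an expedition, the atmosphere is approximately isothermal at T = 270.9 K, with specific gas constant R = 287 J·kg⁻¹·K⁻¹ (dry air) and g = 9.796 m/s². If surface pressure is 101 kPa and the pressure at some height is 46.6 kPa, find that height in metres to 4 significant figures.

Scale height: H = RT/g = 287 × 270.9 / 9.796 = 7936.7 m.
Invert the barometric formula: z = H ln(P₀/P).
P₀/P = 101/46.6 = 2.1674; ln(2.1674) = 0.77353.
z = 7936.7 × 0.77353 = 6139.3 m.

z ≈ 6139 m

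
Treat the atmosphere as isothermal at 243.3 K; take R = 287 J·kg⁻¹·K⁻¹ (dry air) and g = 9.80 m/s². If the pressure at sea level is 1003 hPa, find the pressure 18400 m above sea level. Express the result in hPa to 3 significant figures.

P ≈ 75.8 hPa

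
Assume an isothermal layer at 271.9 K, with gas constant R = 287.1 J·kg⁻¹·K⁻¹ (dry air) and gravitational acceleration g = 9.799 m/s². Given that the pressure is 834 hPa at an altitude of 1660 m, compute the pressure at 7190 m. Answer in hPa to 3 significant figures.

P ≈ 417 hPa

Scale height: H = RT/g = 287.1 × 271.9 / 9.799 = 7966.4 m.
Between two levels, P₂ = P₁ exp(−Δz/H) with Δz = z₂ − z₁.
Δz = 7190.0 − 1660.0 = 5530.0 m; Δz/H = 5530.0/7966.4 = 0.69417.
P₂ = 834 × exp(−0.69417) = 834 × 0.49949 = 416.57 hPa.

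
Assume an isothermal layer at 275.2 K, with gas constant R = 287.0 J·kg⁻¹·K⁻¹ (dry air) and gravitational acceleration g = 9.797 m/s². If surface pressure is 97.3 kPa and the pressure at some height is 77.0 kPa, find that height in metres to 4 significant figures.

z ≈ 1886 m

Scale height: H = RT/g = 287.0 × 275.2 / 9.797 = 8061.9 m.
Invert the barometric formula: z = H ln(P₀/P).
P₀/P = 97.3/77.0 = 1.2636; ln(1.2636) = 0.23396.
z = 8061.9 × 0.23396 = 1886.2 m.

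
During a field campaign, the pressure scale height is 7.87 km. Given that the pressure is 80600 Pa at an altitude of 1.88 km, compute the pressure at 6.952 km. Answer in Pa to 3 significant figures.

Between two levels, P₂ = P₁ exp(−Δz/H) with Δz = z₂ − z₁.
Δz = 6952.0 − 1880.0 = 5072.0 m; Δz/H = 5072.0/7870.0 = 0.64447.
P₂ = 80600 × exp(−0.64447) = 80600 × 0.52494 = 42310 Pa.

P ≈ 42300 Pa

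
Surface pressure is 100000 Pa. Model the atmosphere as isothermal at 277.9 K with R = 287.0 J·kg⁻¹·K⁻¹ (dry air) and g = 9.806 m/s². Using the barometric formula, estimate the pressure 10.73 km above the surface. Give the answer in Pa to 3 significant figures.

P ≈ 26700 Pa

Scale height: H = RT/g = 287.0 × 277.9 / 9.806 = 8133.5 m.
Barometric formula: P = P₀ exp(−z/H).
z/H = 10730/8133.5 = 1.3192; exp(−1.3192) = 0.26735.
P = 100000 × 0.26735 = 26735 Pa.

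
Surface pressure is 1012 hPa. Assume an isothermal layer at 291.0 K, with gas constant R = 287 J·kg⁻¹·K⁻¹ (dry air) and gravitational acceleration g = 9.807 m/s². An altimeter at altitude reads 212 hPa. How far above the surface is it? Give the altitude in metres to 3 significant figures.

Scale height: H = RT/g = 287 × 291.0 / 9.807 = 8516.1 m.
Invert the barometric formula: z = H ln(P₀/P).
P₀/P = 1012/212 = 4.7736; ln(4.7736) = 1.5631.
z = 8516.1 × 1.5631 = 13312 m.

z ≈ 13300 m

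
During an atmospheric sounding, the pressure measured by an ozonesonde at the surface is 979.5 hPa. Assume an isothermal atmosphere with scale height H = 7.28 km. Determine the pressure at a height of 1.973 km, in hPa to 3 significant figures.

P ≈ 747 hPa

Barometric formula: P = P₀ exp(−z/H).
z/H = 1973.0/7280.0 = 0.27102; exp(−0.27102) = 0.76260.
P = 979.5 × 0.76260 = 746.97 hPa.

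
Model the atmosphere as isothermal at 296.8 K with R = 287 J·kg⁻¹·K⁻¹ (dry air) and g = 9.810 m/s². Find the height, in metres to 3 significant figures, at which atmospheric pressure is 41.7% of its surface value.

z ≈ 7590 m

Scale height: H = RT/g = 287 × 296.8 / 9.810 = 8683.1 m.
Set P/P₀ = exp(−z/H) = 0.417, so z = −H ln(0.417).
−ln(0.417) = 0.87467; z = 8683.1 × 0.87467 = 7594.8 m.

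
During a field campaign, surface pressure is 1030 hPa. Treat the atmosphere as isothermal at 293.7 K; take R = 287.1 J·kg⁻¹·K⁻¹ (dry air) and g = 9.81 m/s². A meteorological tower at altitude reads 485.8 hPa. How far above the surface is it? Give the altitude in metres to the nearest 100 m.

Scale height: H = RT/g = 287.1 × 293.7 / 9.81 = 8595.4 m.
Invert the barometric formula: z = H ln(P₀/P).
P₀/P = 1030/485.8 = 2.1202; ln(2.1202) = 0.75151.
z = 8595.4 × 0.75151 = 6459.5 m.

z ≈ 6500 m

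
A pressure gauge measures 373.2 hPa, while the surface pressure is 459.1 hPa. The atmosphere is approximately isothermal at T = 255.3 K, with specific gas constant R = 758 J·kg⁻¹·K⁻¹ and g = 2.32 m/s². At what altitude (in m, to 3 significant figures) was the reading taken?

Scale height: H = RT/g = 758 × 255.3 / 2.32 = 83413 m.
Invert the barometric formula: z = H ln(P₀/P).
P₀/P = 459.1/373.2 = 1.2302; ln(1.2302) = 0.20718.
z = 83413 × 0.20718 = 17282 m.

z ≈ 17300 m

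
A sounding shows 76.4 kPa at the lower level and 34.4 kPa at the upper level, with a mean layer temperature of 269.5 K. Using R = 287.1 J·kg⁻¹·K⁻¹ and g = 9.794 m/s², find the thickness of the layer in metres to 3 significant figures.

Hypsometric equation: Δz = (R T̄/g) ln(P₁/P₂).
R T̄/g = 287.1 × 269.5 / 9.794 = 7900.1 m.
ln(76.4/34.4) = ln(2.2209) = 0.79791.
Δz = 7900.1 × 0.79791 = 6303.6 m.

Δz ≈ 6300 m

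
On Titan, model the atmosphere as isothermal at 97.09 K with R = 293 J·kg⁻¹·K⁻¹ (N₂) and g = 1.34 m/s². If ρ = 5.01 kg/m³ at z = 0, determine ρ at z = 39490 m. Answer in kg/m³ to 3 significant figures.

ρ ≈ 0.780 kg/m³

Scale height: H = RT/g = 293 × 97.09 / 1.34 = 21229 m.
In an isothermal atmosphere, density decays like pressure: ρ = ρ₀ exp(−z/H).
z/H = 39490/21229 = 1.8602; exp(−1.8602) = 0.15564.
ρ = 5.01 × 0.15564 = 0.77976 kg/m³.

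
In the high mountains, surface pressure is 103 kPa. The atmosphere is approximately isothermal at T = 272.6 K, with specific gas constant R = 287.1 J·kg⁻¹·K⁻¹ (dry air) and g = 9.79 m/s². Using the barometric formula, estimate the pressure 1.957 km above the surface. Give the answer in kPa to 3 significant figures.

Scale height: H = RT/g = 287.1 × 272.6 / 9.79 = 7994.2 m.
Barometric formula: P = P₀ exp(−z/H).
z/H = 1957.0/7994.2 = 0.24480; exp(−0.24480) = 0.78286.
P = 103 × 0.78286 = 80.635 kPa.

P ≈ 80.6 kPa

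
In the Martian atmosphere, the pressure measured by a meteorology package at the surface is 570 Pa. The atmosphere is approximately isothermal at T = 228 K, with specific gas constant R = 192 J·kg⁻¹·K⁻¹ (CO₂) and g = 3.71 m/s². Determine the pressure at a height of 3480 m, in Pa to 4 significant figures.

P ≈ 424.4 Pa

Scale height: H = RT/g = 192 × 228 / 3.71 = 11799 m.
Barometric formula: P = P₀ exp(−z/H).
z/H = 3480.0/11799 = 0.29494; exp(−0.29494) = 0.74458.
P = 570 × 0.74458 = 424.41 Pa.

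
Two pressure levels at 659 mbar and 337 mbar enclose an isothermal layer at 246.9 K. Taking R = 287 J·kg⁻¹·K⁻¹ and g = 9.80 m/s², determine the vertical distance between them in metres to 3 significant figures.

Δz ≈ 4850 m

Hypsometric equation: Δz = (R T̄/g) ln(P₁/P₂).
R T̄/g = 287 × 246.9 / 9.80 = 7230.6 m.
ln(659/337) = ln(1.9555) = 0.67065.
Δz = 7230.6 × 0.67065 = 4849.2 m.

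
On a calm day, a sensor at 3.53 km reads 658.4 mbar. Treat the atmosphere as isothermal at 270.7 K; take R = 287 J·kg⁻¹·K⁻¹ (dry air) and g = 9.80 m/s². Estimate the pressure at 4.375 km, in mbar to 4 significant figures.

P ≈ 591.8 mbar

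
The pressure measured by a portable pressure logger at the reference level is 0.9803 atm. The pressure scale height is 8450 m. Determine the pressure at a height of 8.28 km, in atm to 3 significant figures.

Barometric formula: P = P₀ exp(−z/H).
z/H = 8280.0/8450.0 = 0.97988; exp(−0.97988) = 0.37536.
P = 0.9803 × 0.37536 = 0.36797 atm.

P ≈ 0.368 atm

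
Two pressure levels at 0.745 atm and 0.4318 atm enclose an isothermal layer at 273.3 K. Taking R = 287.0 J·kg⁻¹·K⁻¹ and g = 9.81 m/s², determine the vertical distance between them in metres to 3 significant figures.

Hypsometric equation: Δz = (R T̄/g) ln(P₁/P₂).
R T̄/g = 287.0 × 273.3 / 9.81 = 7995.6 m.
ln(0.745/0.4318) = ln(1.7253) = 0.54540.
Δz = 7995.6 × 0.54540 = 4360.8 m.

Δz ≈ 4360 m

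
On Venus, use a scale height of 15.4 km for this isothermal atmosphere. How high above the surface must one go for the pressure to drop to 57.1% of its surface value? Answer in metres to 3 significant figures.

Set P/P₀ = exp(−z/H) = 0.571, so z = −H ln(0.571).
−ln(0.571) = 0.56037; z = 15400 × 0.56037 = 8629.7 m.

z ≈ 8630 m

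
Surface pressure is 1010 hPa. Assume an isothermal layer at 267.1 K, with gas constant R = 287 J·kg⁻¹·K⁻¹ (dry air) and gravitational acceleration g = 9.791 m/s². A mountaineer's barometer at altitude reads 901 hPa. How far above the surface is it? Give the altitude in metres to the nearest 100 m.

z ≈ 900 m

Scale height: H = RT/g = 287 × 267.1 / 9.791 = 7829.4 m.
Invert the barometric formula: z = H ln(P₀/P).
P₀/P = 1010/901 = 1.1210; ln(1.1210) = 0.11422.
z = 7829.4 × 0.11422 = 894.27 m.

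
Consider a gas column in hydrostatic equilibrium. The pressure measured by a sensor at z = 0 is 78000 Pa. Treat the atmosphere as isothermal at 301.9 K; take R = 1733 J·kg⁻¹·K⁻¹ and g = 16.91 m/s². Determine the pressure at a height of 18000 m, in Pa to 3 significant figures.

P ≈ 43600 Pa

Scale height: H = RT/g = 1733 × 301.9 / 16.91 = 30940 m.
Barometric formula: P = P₀ exp(−z/H).
z/H = 18000/30940 = 0.58177; exp(−0.58177) = 0.55891.
P = 78000 × 0.55891 = 43595 Pa.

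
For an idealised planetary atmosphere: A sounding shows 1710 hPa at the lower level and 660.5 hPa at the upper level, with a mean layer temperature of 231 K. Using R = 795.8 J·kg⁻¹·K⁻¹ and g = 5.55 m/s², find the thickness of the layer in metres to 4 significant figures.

Hypsometric equation: Δz = (R T̄/g) ln(P₁/P₂).
R T̄/g = 795.8 × 231 / 5.55 = 33122 m.
ln(1710/660.5) = ln(2.5889) = 0.95123.
Δz = 33122 × 0.95123 = 31507 m.

Δz ≈ 31510 m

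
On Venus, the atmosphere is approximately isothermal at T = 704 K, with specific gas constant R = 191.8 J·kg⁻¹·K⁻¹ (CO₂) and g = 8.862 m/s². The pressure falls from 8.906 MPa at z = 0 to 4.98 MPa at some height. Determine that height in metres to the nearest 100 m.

Scale height: H = RT/g = 191.8 × 704 / 8.862 = 15237 m.
Invert the barometric formula: z = H ln(P₀/P).
P₀/P = 8.906/4.98 = 1.7884; ln(1.7884) = 0.58132.
z = 15237 × 0.58132 = 8857.6 m.

z ≈ 8900 m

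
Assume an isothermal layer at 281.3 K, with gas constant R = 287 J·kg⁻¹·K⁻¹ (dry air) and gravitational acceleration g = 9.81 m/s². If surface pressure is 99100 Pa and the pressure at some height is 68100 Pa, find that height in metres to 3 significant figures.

z ≈ 3090 m

Scale height: H = RT/g = 287 × 281.3 / 9.81 = 8229.7 m.
Invert the barometric formula: z = H ln(P₀/P).
P₀/P = 99100/68100 = 1.4552; ln(1.4552) = 0.37514.
z = 8229.7 × 0.37514 = 3087.3 m.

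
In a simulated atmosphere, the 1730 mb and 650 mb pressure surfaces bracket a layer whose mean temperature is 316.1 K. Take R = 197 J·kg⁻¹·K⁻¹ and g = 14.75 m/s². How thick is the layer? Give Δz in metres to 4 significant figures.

Δz ≈ 4133 m

Hypsometric equation: Δz = (R T̄/g) ln(P₁/P₂).
R T̄/g = 197 × 316.1 / 14.75 = 4221.8 m.
ln(1730/650) = ln(2.6615) = 0.97889.
Δz = 4221.8 × 0.97889 = 4132.7 m.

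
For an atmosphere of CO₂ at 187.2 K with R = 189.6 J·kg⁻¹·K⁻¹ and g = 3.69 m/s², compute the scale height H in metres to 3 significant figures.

The scale height of an isothermal atmosphere is H = RT/g.
H = 189.6 × 187.2 / 3.69 = 35493/3.69 = 9618.7 m.

H ≈ 9620 m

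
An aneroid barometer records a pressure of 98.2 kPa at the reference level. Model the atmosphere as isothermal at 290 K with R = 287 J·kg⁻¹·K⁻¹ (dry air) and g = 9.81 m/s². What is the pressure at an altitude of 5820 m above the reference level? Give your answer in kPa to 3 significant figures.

P ≈ 49.5 kPa

Scale height: H = RT/g = 287 × 290 / 9.81 = 8484.2 m.
Barometric formula: P = P₀ exp(−z/H).
z/H = 5820.0/8484.2 = 0.68598; exp(−0.68598) = 0.50360.
P = 98.2 × 0.50360 = 49.454 kPa.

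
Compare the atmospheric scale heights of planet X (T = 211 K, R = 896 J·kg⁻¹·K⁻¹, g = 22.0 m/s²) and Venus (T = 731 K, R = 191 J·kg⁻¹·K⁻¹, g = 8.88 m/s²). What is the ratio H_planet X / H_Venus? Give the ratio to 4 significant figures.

H_planet X/H_Venus ≈ 0.5466

H = RT/g for each body.
H_planet X = 896 × 211 / 22.0 = 8593.5 m.
H_Venus = 191 × 731 / 8.88 = 15723 m.
H_planet X/H_Venus = 8593.5/15723 = 0.54656.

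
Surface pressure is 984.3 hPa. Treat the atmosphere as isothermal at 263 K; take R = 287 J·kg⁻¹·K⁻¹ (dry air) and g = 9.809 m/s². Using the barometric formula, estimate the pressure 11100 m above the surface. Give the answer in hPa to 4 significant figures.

Scale height: H = RT/g = 287 × 263 / 9.809 = 7695.1 m.
Barometric formula: P = P₀ exp(−z/H).
z/H = 11100/7695.1 = 1.4425; exp(−1.4425) = 0.23634.
P = 984.3 × 0.23634 = 232.63 hPa.

P ≈ 232.6 hPa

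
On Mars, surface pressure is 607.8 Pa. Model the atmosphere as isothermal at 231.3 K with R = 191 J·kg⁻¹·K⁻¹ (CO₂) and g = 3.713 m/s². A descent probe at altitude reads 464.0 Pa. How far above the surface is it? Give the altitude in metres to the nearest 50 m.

z ≈ 3200 m

Scale height: H = RT/g = 191 × 231.3 / 3.713 = 11898 m.
Invert the barometric formula: z = H ln(P₀/P).
P₀/P = 607.8/464.0 = 1.3099; ln(1.3099) = 0.26995.
z = 11898 × 0.26995 = 3211.9 m.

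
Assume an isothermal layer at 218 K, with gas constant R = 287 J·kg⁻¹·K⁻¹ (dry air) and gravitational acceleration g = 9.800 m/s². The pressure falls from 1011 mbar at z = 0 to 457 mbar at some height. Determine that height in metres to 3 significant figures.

Scale height: H = RT/g = 287 × 218 / 9.800 = 6384.3 m.
Invert the barometric formula: z = H ln(P₀/P).
P₀/P = 1011/457 = 2.2123; ln(2.2123) = 0.79403.
z = 6384.3 × 0.79403 = 5069.3 m.

z ≈ 5070 m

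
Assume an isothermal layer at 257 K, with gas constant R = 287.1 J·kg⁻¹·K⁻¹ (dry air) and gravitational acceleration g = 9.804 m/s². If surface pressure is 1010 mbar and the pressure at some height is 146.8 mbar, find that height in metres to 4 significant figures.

z ≈ 14510 m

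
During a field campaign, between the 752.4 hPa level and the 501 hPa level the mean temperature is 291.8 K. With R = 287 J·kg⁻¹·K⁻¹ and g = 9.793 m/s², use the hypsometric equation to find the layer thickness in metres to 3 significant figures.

Δz ≈ 3480 m

Hypsometric equation: Δz = (R T̄/g) ln(P₁/P₂).
R T̄/g = 287 × 291.8 / 9.793 = 8551.7 m.
ln(752.4/501) = ln(1.5018) = 0.40666.
Δz = 8551.7 × 0.40666 = 3477.6 m.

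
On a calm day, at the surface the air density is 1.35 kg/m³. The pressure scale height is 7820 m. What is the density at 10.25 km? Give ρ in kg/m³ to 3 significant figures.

ρ ≈ 0.364 kg/m³

In an isothermal atmosphere, density decays like pressure: ρ = ρ₀ exp(−z/H).
z/H = 10250/7820.0 = 1.3107; exp(−1.3107) = 0.26963.
ρ = 1.35 × 0.26963 = 0.36400 kg/m³.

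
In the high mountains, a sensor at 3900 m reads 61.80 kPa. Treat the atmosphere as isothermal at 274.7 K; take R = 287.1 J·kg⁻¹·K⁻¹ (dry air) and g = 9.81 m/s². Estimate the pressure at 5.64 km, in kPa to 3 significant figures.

Scale height: H = RT/g = 287.1 × 274.7 / 9.81 = 8039.4 m.
Between two levels, P₂ = P₁ exp(−Δz/H) with Δz = z₂ − z₁.
Δz = 5640.0 − 3900.0 = 1740.0 m; Δz/H = 1740.0/8039.4 = 0.21643.
P₂ = 61.80 × exp(−0.21643) = 61.80 × 0.80539 = 49.773 kPa.

P ≈ 49.8 kPa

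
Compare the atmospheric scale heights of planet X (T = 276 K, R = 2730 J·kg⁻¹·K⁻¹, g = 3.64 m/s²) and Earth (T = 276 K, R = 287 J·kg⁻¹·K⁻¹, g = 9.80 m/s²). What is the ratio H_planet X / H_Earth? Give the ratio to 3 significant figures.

H_planet X/H_Earth ≈ 25.6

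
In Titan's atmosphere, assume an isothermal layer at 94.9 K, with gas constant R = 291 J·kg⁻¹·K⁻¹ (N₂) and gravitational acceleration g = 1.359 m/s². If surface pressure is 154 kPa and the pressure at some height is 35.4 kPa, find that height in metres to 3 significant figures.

Scale height: H = RT/g = 291 × 94.9 / 1.359 = 20321 m.
Invert the barometric formula: z = H ln(P₀/P).
P₀/P = 154/35.4 = 4.3503; ln(4.3503) = 1.4702.
z = 20321 × 1.4702 = 29876 m.

z ≈ 29900 m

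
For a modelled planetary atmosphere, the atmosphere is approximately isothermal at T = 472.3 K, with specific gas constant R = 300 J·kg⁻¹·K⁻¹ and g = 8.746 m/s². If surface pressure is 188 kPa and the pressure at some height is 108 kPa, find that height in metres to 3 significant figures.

z ≈ 8980 m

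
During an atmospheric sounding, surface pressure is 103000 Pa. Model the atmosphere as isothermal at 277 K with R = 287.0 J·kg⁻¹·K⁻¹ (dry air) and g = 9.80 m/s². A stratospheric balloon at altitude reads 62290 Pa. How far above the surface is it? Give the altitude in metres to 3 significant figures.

z ≈ 4080 m

Scale height: H = RT/g = 287.0 × 277 / 9.80 = 8112.1 m.
Invert the barometric formula: z = H ln(P₀/P).
P₀/P = 103000/62290 = 1.6536; ln(1.6536) = 0.50295.
z = 8112.1 × 0.50295 = 4080.0 m.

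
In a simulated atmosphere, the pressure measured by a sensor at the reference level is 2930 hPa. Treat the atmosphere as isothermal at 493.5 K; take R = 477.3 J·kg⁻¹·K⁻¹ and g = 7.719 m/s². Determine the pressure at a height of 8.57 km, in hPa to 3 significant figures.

Scale height: H = RT/g = 477.3 × 493.5 / 7.719 = 30515 m.
Barometric formula: P = P₀ exp(−z/H).
z/H = 8570.0/30515 = 0.28085; exp(−0.28085) = 0.75514.
P = 2930 × 0.75514 = 2212.6 hPa.

P ≈ 2210 hPa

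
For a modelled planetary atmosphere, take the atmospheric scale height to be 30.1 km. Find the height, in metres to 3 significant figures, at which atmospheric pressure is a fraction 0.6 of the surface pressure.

Set P/P₀ = exp(−z/H) = 0.6, so z = −H ln(0.6).
−ln(0.6) = 0.51083; z = 30100 × 0.51083 = 15376 m.

z ≈ 15400 m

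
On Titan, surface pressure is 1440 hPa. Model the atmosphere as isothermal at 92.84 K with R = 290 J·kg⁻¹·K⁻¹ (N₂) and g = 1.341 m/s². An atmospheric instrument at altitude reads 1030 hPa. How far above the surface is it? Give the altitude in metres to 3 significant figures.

Scale height: H = RT/g = 290 × 92.84 / 1.341 = 20077 m.
Invert the barometric formula: z = H ln(P₀/P).
P₀/P = 1440/1030 = 1.3981; ln(1.3981) = 0.33511.
z = 20077 × 0.33511 = 6728.0 m.

z ≈ 6730 m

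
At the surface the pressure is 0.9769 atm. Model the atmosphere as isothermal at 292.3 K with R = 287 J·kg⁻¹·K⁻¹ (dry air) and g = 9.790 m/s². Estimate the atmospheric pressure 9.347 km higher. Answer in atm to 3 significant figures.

P ≈ 0.328 atm

Scale height: H = RT/g = 287 × 292.3 / 9.790 = 8569.0 m.
Barometric formula: P = P₀ exp(−z/H).
z/H = 9347.0/8569.0 = 1.0908; exp(−1.0908) = 0.33595.
P = 0.9769 × 0.33595 = 0.32819 atm.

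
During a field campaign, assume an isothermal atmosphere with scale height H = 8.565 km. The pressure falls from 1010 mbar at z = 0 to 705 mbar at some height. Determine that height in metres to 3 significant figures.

z ≈ 3080 m

Invert the barometric formula: z = H ln(P₀/P).
P₀/P = 1010/705 = 1.4326; ln(1.4326) = 0.35949.
z = 8565.0 × 0.35949 = 3079.0 m.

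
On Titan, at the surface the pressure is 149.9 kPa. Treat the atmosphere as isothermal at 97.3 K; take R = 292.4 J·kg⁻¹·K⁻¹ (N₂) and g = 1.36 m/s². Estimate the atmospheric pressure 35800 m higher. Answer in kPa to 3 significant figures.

Scale height: H = RT/g = 292.4 × 97.3 / 1.36 = 20919 m.
Barometric formula: P = P₀ exp(−z/H).
z/H = 35800/20919 = 1.7114; exp(−1.7114) = 0.18061.
P = 149.9 × 0.18061 = 27.073 kPa.

P ≈ 27.1 kPa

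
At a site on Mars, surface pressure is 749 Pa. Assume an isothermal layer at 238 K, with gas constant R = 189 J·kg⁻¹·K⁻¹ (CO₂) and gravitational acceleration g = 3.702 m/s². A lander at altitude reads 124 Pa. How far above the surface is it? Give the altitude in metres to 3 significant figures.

z ≈ 21900 m

Scale height: H = RT/g = 189 × 238 / 3.702 = 12151 m.
Invert the barometric formula: z = H ln(P₀/P).
P₀/P = 749/124 = 6.0403; ln(6.0403) = 1.7985.
z = 12151 × 1.7985 = 21854 m.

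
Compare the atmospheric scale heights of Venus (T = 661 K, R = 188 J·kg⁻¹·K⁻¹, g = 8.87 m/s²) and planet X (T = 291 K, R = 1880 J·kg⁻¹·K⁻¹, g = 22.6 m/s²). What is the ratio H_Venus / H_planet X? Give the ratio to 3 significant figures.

H = RT/g for each body.
H_Venus = 188 × 661 / 8.87 = 14010 m.
H_planet X = 1880 × 291 / 22.6 = 24207 m.
H_Venus/H_planet X = 14010/24207 = 0.57876.

H_Venus/H_planet X ≈ 0.579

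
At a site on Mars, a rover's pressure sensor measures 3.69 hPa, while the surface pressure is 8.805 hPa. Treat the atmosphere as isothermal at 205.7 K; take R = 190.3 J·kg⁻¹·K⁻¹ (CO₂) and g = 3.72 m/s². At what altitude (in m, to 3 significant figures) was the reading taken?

Scale height: H = RT/g = 190.3 × 205.7 / 3.72 = 10523 m.
Invert the barometric formula: z = H ln(P₀/P).
P₀/P = 8.805/3.69 = 2.3862; ln(2.3862) = 0.86970.
z = 10523 × 0.86970 = 9151.9 m.

z ≈ 9150 m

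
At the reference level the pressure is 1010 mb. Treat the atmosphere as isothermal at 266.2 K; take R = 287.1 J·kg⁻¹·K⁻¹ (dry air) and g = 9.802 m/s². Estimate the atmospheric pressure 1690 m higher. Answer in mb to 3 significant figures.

Scale height: H = RT/g = 287.1 × 266.2 / 9.802 = 7797.0 m.
Barometric formula: P = P₀ exp(−z/H).
z/H = 1690.0/7797.0 = 0.21675; exp(−0.21675) = 0.80513.
P = 1010 × 0.80513 = 813.18 mb.

P ≈ 813 mb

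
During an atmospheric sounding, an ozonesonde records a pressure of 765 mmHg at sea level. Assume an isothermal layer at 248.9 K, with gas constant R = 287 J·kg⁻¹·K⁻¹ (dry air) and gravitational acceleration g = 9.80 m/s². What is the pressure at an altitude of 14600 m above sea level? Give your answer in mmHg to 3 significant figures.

P ≈ 103 mmHg

Scale height: H = RT/g = 287 × 248.9 / 9.80 = 7289.2 m.
Barometric formula: P = P₀ exp(−z/H).
z/H = 14600/7289.2 = 2.0030; exp(−2.0030) = 0.13493.
P = 765 × 0.13493 = 103.22 mmHg.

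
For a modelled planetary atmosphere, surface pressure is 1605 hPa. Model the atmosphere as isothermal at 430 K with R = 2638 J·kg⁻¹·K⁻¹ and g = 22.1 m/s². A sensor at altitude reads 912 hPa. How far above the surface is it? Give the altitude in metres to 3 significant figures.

z ≈ 29000 m

Scale height: H = RT/g = 2638 × 430 / 22.1 = 51328 m.
Invert the barometric formula: z = H ln(P₀/P).
P₀/P = 1605/912 = 1.7599; ln(1.7599) = 0.56526.
z = 51328 × 0.56526 = 29014 m.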